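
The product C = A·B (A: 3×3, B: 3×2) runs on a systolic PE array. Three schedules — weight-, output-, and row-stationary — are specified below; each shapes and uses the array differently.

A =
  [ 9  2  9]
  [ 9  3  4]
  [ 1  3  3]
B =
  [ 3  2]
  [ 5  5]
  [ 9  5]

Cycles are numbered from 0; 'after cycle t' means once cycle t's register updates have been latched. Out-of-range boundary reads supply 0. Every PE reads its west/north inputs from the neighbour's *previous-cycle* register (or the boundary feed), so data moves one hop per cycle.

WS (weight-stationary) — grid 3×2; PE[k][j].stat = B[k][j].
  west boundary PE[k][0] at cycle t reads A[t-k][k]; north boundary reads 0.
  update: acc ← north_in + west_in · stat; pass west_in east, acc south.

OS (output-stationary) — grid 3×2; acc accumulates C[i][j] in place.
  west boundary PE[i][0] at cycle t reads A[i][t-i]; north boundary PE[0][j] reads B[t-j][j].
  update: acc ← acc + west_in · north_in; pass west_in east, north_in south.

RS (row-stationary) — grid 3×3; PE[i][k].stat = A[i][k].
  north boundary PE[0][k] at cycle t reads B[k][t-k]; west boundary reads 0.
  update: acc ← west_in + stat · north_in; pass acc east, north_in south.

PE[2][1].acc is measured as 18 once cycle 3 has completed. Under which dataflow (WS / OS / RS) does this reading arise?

— WS: 3×2; PE[2][1] trace:
  0: (2,1).acc=0  regs=<0,0>
  1: (2,1).acc=0  regs=<0,0>
  2: (2,1).acc=0  regs=<0,0>
  3: (2,1).acc=73  regs=<9,73>
— OS: 3×2; PE[2][1] trace:
  0: (2,1).acc=0  regs=<0,0>
  1: (2,1).acc=0  regs=<0,0>
  2: (2,1).acc=0  regs=<0,0>
  3: (2,1).acc=2  regs=<1,2>
— RS: 3×3; PE[2][1] trace:
  0: (2,1).acc=0  regs=<0,0>
  1: (2,1).acc=0  regs=<0,0>
  2: (2,1).acc=0  regs=<0,0>
  3: (2,1).acc=18  regs=<18,5>

dataflow = RS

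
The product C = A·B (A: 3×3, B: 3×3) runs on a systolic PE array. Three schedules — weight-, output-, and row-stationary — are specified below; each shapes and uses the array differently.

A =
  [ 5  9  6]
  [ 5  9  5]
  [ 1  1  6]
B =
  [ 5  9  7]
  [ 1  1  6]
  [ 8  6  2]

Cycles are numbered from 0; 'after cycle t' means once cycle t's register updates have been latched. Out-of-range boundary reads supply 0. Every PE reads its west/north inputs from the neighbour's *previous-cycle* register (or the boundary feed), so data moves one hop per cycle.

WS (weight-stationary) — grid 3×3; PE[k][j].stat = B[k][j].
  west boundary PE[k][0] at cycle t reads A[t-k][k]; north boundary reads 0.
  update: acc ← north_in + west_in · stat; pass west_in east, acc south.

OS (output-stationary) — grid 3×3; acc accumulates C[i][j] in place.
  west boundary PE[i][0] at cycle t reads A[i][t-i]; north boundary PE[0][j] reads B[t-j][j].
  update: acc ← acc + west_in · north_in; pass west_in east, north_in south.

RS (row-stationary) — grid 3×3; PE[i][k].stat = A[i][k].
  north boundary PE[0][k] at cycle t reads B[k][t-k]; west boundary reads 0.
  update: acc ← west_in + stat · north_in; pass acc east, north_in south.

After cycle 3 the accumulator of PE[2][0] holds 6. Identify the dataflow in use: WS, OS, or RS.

Under WS (3×3), PE[2][0]:
  [0] (2,0) acc=0 (h:0 v:0)
  [1] (2,0) acc=0 (h:0 v:0)
  [2] (2,0) acc=82 (h:6 v:82)
  [3] (2,0) acc=74 (h:5 v:74)
Under OS (3×3), PE[2][0]:
  [0] (2,0) acc=0 (h:0 v:0)
  [1] (2,0) acc=0 (h:0 v:0)
  [2] (2,0) acc=5 (h:1 v:5)
  [3] (2,0) acc=6 (h:1 v:1)
Under RS (3×3), PE[2][0]:
  [0] (2,0) acc=0 (h:0 v:0)
  [1] (2,0) acc=0 (h:0 v:0)
  [2] (2,0) acc=5 (h:5 v:5)
  [3] (2,0) acc=9 (h:9 v:9)

dataflow = OS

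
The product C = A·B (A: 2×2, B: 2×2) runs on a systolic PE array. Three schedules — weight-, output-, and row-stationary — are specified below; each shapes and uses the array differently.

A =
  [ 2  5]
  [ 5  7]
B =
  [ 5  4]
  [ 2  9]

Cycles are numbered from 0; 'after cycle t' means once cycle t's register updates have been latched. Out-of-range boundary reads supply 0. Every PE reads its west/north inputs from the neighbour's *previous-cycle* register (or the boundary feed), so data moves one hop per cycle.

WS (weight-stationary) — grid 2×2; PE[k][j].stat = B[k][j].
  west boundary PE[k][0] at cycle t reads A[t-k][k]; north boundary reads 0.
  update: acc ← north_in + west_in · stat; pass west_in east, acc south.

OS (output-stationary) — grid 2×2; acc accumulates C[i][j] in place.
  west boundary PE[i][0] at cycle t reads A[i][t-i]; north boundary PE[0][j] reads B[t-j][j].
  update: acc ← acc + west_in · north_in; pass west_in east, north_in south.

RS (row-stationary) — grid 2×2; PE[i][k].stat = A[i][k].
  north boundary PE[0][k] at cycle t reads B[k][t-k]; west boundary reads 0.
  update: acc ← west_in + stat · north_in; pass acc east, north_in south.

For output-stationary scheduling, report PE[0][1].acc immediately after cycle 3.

PE[0][1].acc = 53

OS (2×2). Following PE[0][1] plus its west/north inputs:
  cycle 0: PE[0][0] → acc 10, east 2, south 5
  cycle 0: PE[0][1] → acc 0, east 0, south 0
  cycle 1: PE[0][0] → acc 20, east 5, south 2
  cycle 1: PE[0][1] → acc 8, east 2, south 4
  cycle 2: PE[0][0] → acc 20, east 0, south 0
  cycle 2: PE[0][1] → acc 53, east 5, south 9
  cycle 3: PE[0][0] → acc 20, east 0, south 0
  cycle 3: PE[0][1] → acc 53, east 0, south 0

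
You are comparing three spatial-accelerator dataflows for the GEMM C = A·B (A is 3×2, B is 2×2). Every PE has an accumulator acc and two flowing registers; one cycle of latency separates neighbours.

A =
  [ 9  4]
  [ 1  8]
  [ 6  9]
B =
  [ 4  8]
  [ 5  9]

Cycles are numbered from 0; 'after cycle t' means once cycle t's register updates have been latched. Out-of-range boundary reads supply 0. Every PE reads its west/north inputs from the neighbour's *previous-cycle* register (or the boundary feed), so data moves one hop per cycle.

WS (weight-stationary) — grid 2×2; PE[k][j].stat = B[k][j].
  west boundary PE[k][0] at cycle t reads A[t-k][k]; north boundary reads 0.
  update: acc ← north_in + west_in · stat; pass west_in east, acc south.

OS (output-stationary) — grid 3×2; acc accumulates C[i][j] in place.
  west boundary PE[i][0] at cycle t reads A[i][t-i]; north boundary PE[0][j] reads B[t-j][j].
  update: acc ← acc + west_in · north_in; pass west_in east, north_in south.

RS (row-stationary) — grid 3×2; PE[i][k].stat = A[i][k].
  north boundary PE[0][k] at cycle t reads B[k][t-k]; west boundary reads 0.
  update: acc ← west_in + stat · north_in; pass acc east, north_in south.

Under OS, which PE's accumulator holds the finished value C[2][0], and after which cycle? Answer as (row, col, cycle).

OS — PE[2][0] is where C[2][0] collects:
  t=0 PE[2][0]: acc=0 h=0 v=0
  t=1 PE[2][0]: acc=0 h=0 v=0
  t=2 PE[2][0]: acc=24 h=6 v=4
  t=3 PE[2][0]: acc=69 h=9 v=5

(row, col, cycle) = (2, 0, 3)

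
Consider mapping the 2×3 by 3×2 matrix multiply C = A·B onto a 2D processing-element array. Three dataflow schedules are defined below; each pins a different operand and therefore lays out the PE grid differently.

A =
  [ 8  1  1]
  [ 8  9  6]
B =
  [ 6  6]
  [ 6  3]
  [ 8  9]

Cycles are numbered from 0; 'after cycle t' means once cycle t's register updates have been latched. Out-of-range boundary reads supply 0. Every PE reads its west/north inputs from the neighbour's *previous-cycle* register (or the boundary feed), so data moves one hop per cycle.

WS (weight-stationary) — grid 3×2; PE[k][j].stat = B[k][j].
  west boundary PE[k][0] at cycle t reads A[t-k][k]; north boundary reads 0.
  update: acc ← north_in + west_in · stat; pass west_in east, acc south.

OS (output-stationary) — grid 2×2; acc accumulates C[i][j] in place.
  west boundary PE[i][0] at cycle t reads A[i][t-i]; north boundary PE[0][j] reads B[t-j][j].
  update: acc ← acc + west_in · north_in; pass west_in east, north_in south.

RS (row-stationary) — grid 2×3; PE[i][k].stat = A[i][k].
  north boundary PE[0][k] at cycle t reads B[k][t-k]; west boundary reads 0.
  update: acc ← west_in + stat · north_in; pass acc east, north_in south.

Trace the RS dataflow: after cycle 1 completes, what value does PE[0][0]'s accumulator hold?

RS on a 2×3 grid — tracing PE[0][0] and its feeders:
  cycle 0: PE[0][0] → acc 48, east 48, south 6
  cycle 1: PE[0][0] → acc 48, east 48, south 6

PE[0][0].acc = 48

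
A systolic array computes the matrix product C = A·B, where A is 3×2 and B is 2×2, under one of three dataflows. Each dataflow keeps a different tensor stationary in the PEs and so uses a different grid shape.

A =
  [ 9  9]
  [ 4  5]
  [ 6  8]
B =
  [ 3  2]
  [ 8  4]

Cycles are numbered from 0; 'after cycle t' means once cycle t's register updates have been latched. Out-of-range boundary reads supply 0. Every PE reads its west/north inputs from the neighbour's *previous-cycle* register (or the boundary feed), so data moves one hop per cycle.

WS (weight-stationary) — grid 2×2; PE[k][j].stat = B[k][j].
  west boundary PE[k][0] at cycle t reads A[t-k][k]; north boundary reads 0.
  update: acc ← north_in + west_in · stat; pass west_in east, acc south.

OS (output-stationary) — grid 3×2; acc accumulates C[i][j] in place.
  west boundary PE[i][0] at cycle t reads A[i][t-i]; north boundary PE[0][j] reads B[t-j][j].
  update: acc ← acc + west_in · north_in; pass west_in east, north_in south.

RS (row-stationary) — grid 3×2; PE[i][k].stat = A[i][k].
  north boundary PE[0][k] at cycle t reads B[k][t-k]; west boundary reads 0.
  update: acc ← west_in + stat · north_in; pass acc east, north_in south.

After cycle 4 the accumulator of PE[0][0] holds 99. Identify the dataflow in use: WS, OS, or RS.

Under WS (2×2), PE[0][0]:
  @0  [0,0]  acc 27  |  →9  ↓27
  @1  [0,0]  acc 12  |  →4  ↓12
  @2  [0,0]  acc 18  |  →6  ↓18
  @3  [0,0]  acc 0  |  →0  ↓0
  @4  [0,0]  acc 0  |  →0  ↓0
Under OS (3×2), PE[0][0]:
  @0  [0,0]  acc 27  |  →9  ↓3
  @1  [0,0]  acc 99  |  →9  ↓8
  @2  [0,0]  acc 99  |  →0  ↓0
  @3  [0,0]  acc 99  |  →0  ↓0
  @4  [0,0]  acc 99  |  →0  ↓0
Under RS (3×2), PE[0][0]:
  @0  [0,0]  acc 27  |  →27  ↓3
  @1  [0,0]  acc 18  |  →18  ↓2
  @2  [0,0]  acc 0  |  →0  ↓0
  @3  [0,0]  acc 0  |  →0  ↓0
  @4  [0,0]  acc 0  |  →0  ↓0

dataflow = OS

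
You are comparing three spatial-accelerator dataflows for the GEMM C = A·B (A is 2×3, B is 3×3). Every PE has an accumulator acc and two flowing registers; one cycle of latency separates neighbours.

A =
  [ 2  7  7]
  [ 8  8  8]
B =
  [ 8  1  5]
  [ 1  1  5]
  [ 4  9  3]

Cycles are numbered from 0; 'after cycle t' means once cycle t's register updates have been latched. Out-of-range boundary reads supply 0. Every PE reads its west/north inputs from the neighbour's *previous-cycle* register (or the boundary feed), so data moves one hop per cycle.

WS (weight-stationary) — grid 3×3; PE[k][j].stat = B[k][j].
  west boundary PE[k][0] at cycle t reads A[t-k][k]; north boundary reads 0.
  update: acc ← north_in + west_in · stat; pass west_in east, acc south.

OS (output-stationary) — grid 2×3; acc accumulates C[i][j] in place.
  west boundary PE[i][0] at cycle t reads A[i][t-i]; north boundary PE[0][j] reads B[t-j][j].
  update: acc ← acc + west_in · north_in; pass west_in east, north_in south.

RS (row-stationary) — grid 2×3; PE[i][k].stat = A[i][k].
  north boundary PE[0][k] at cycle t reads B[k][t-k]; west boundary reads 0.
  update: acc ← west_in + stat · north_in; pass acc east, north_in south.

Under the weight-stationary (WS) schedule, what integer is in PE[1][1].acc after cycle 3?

Tracing WS — 3×3 array, target PE[1][1]:
  step 0 · PE0,1: acc=0; fwd→0 fwd↓0
  step 0 · PE1,0: acc=0; fwd→0 fwd↓0
  step 0 · PE1,1: acc=0; fwd→0 fwd↓0
  step 1 · PE0,1: acc=2; fwd→2 fwd↓2
  step 1 · PE1,0: acc=23; fwd→7 fwd↓23
  step 1 · PE1,1: acc=0; fwd→0 fwd↓0
  step 2 · PE0,1: acc=8; fwd→8 fwd↓8
  step 2 · PE1,0: acc=72; fwd→8 fwd↓72
  step 2 · PE1,1: acc=9; fwd→7 fwd↓9
  step 3 · PE0,1: acc=0; fwd→0 fwd↓0
  step 3 · PE1,0: acc=0; fwd→0 fwd↓0
  step 3 · PE1,1: acc=16; fwd→8 fwd↓16

PE[1][1].acc = 16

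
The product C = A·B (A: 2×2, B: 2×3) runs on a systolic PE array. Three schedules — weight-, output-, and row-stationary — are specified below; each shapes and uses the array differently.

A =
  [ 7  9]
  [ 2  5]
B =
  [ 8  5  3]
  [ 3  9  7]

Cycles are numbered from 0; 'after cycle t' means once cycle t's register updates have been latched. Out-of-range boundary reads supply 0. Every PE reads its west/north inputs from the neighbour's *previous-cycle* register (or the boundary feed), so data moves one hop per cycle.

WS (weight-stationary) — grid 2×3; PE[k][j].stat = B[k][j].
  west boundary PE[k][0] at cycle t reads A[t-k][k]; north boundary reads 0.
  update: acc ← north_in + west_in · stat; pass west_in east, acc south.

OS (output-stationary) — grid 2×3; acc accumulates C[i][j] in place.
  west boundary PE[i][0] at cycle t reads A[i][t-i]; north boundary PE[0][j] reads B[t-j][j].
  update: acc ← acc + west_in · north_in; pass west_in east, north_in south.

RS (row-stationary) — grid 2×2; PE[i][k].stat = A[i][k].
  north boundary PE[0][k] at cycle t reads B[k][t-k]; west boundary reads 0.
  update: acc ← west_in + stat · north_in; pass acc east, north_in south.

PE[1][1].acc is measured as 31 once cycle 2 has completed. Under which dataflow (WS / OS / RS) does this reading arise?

dataflow = RS

Under WS (2×3), PE[1][1]:
  after 0 — PE[1][1] acc=0, pass-E 0, pass-S 0
  after 1 — PE[1][1] acc=0, pass-E 0, pass-S 0
  after 2 — PE[1][1] acc=116, pass-E 9, pass-S 116
Under OS (2×3), PE[1][1]:
  after 0 — PE[1][1] acc=0, pass-E 0, pass-S 0
  after 1 — PE[1][1] acc=0, pass-E 0, pass-S 0
  after 2 — PE[1][1] acc=10, pass-E 2, pass-S 5
Under RS (2×2), PE[1][1]:
  after 0 — PE[1][1] acc=0, pass-E 0, pass-S 0
  after 1 — PE[1][1] acc=0, pass-E 0, pass-S 0
  after 2 — PE[1][1] acc=31, pass-E 31, pass-S 3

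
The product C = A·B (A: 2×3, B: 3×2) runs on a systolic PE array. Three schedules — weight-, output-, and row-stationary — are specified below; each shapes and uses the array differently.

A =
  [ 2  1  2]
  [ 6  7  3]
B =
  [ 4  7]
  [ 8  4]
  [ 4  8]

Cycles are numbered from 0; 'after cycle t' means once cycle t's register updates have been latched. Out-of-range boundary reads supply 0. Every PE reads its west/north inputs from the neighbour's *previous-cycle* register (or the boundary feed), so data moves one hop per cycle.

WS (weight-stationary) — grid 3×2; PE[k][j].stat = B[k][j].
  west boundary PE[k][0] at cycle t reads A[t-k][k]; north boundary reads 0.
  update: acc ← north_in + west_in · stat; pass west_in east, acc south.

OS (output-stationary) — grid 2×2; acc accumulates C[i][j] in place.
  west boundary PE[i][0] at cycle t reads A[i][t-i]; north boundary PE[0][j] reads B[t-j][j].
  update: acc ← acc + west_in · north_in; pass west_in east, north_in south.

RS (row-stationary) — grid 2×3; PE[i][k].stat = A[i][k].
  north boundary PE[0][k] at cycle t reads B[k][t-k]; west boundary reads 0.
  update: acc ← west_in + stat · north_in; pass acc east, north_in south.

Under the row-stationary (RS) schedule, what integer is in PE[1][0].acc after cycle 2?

PE[1][0].acc = 42

RS on a 2×3 grid — tracing PE[1][0] and its feeders:
  @0  [0,0]  acc 8  |  →8  ↓4
  @0  [1,0]  acc 0  |  →0  ↓0
  @1  [0,0]  acc 14  |  →14  ↓7
  @1  [1,0]  acc 24  |  →24  ↓4
  @2  [0,0]  acc 0  |  →0  ↓0
  @2  [1,0]  acc 42  |  →42  ↓7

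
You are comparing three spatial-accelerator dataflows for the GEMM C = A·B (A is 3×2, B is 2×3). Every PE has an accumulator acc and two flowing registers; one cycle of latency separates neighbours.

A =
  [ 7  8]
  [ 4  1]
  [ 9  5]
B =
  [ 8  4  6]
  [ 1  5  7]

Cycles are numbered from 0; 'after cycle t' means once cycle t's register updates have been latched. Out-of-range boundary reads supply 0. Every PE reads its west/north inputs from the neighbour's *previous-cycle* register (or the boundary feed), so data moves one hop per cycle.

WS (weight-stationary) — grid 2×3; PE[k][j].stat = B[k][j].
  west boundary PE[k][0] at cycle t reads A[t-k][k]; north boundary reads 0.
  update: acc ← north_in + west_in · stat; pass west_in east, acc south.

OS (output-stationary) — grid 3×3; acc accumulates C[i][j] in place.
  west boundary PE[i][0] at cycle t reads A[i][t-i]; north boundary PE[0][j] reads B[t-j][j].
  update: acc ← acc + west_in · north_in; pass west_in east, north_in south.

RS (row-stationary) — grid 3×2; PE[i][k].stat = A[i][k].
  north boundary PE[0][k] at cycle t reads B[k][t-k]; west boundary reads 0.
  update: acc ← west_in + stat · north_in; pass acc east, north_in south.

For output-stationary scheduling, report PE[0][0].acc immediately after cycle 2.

PE[0][0].acc = 64

OS 3×3: PE[0][0] cycle-by-cycle (with neighbour feeds):
  @0  [0,0]  acc 56  |  →7  ↓8
  @1  [0,0]  acc 64  |  →8  ↓1
  @2  [0,0]  acc 64  |  →0  ↓0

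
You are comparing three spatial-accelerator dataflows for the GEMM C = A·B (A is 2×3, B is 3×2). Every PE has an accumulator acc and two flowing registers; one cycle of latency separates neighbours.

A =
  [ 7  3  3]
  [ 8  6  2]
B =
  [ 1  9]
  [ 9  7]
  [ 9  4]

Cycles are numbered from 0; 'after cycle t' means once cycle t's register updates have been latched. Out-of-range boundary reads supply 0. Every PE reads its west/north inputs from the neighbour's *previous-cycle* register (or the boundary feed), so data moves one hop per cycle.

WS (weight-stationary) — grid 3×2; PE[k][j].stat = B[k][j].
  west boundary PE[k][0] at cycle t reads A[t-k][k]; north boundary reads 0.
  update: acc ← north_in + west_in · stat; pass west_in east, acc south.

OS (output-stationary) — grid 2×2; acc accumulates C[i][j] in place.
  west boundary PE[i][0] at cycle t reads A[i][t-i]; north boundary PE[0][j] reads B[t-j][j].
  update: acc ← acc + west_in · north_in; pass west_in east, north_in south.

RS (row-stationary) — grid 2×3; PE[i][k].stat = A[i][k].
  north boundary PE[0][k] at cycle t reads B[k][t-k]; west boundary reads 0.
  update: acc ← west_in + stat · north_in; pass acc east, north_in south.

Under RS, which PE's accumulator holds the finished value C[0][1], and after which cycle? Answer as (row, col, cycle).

(row, col, cycle) = (0, 2, 3)

RS: C[0][1] accumulates in PE[0][2]:
  c0 r0c2: 0 / 0 / 0
  c1 r0c2: 0 / 0 / 0
  c2 r0c2: 61 / 61 / 9
  c3 r0c2: 96 / 96 / 4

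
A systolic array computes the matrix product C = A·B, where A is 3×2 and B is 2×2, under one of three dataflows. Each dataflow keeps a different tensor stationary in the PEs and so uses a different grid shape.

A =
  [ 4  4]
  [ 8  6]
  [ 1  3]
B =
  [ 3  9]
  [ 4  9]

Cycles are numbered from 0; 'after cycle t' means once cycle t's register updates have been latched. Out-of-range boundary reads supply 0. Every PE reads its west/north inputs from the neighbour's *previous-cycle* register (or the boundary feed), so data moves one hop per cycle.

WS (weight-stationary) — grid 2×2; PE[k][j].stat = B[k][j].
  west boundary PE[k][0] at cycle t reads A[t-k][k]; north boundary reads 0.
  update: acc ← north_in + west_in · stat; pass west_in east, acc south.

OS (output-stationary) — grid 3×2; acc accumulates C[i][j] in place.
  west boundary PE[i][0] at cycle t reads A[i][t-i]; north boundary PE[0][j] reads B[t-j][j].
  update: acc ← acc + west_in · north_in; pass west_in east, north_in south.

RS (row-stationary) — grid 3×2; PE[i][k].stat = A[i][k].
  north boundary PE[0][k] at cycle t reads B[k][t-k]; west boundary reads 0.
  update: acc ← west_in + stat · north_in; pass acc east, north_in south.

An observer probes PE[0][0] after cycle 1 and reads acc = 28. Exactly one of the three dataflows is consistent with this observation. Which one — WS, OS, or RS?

dataflow = OS

WS [2×2] PE[0][0] across cycles:
  0: (0,0).acc=12  regs=<4,12>
  1: (0,0).acc=24  regs=<8,24>
OS [3×2] PE[0][0] across cycles:
  0: (0,0).acc=12  regs=<4,3>
  1: (0,0).acc=28  regs=<4,4>
RS [3×2] PE[0][0] across cycles:
  0: (0,0).acc=12  regs=<12,3>
  1: (0,0).acc=36  regs=<36,9>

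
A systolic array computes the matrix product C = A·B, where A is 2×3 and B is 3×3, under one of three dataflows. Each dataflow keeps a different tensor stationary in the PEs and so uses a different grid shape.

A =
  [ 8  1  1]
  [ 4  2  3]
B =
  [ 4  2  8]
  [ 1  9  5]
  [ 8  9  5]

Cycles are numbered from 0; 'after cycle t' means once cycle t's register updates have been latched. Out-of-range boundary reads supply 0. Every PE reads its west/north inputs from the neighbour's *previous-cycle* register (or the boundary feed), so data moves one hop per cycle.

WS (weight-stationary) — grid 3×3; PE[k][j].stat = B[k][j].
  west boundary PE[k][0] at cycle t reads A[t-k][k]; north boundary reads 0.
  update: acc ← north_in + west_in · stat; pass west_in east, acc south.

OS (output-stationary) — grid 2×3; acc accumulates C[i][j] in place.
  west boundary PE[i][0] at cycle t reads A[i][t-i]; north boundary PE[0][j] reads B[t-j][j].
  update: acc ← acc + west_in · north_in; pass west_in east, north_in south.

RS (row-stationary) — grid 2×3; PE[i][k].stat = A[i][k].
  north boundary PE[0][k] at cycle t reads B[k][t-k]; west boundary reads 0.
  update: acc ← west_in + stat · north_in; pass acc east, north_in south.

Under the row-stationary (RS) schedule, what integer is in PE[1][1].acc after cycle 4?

RS 2×3: PE[1][1] cycle-by-cycle (with neighbour feeds):
  @0  [0,1]  acc 0  |  →0  ↓0
  @0  [1,0]  acc 0  |  →0  ↓0
  @0  [1,1]  acc 0  |  →0  ↓0
  @1  [0,1]  acc 33  |  →33  ↓1
  @1  [1,0]  acc 16  |  →16  ↓4
  @1  [1,1]  acc 0  |  →0  ↓0
  @2  [0,1]  acc 25  |  →25  ↓9
  @2  [1,0]  acc 8  |  →8  ↓2
  @2  [1,1]  acc 18  |  →18  ↓1
  @3  [0,1]  acc 69  |  →69  ↓5
  @3  [1,0]  acc 32  |  →32  ↓8
  @3  [1,1]  acc 26  |  →26  ↓9
  @4  [0,1]  acc 0  |  →0  ↓0
  @4  [1,0]  acc 0  |  →0  ↓0
  @4  [1,1]  acc 42  |  →42  ↓5

PE[1][1].acc = 42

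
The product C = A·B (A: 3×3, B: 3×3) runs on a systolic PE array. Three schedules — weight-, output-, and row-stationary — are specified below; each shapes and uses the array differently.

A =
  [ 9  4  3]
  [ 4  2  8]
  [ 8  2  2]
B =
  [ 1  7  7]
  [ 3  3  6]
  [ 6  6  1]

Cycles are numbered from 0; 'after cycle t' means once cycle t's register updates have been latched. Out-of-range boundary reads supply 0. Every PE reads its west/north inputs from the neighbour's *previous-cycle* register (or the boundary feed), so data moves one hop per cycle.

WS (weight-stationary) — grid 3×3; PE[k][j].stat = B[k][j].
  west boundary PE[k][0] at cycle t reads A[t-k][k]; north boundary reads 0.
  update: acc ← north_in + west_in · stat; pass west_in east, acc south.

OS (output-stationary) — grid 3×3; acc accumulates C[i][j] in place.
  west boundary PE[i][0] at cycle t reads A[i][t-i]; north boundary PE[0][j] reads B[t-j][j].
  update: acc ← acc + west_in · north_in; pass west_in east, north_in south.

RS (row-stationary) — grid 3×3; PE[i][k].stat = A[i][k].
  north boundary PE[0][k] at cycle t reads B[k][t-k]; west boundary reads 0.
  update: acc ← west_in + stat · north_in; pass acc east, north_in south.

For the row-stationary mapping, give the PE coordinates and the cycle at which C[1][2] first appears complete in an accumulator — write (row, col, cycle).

Under RS, C[1][2] lands at PE[1][2]:
  c0 r1c2: 0 / 0 / 0
  c1 r1c2: 0 / 0 / 0
  c2 r1c2: 0 / 0 / 0
  c3 r1c2: 58 / 58 / 6
  c4 r1c2: 82 / 82 / 6
  c5 r1c2: 48 / 48 / 1

(row, col, cycle) = (1, 2, 5)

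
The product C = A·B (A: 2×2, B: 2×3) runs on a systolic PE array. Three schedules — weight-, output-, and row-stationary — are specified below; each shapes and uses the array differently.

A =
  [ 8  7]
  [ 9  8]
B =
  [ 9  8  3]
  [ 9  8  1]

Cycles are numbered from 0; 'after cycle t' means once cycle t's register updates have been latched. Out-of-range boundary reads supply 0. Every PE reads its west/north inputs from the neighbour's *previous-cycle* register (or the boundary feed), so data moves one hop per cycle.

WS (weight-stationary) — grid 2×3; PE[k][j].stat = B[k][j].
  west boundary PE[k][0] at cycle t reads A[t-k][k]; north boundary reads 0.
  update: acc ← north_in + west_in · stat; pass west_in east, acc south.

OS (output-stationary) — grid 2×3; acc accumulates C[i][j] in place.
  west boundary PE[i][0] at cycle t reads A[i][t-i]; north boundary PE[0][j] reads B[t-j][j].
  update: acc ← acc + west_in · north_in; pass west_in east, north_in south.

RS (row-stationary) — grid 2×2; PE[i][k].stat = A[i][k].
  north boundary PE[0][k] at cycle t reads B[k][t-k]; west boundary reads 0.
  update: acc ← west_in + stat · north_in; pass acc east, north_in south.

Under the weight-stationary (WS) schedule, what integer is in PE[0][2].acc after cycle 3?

WS (2×3). Following PE[0][2] plus its west/north inputs:
  step 0 · PE0,1: acc=0; fwd→0 fwd↓0
  step 0 · PE0,2: acc=0; fwd→0 fwd↓0
  step 1 · PE0,1: acc=64; fwd→8 fwd↓64
  step 1 · PE0,2: acc=0; fwd→0 fwd↓0
  step 2 · PE0,1: acc=72; fwd→9 fwd↓72
  step 2 · PE0,2: acc=24; fwd→8 fwd↓24
  step 3 · PE0,1: acc=0; fwd→0 fwd↓0
  step 3 · PE0,2: acc=27; fwd→9 fwd↓27

PE[0][2].acc = 27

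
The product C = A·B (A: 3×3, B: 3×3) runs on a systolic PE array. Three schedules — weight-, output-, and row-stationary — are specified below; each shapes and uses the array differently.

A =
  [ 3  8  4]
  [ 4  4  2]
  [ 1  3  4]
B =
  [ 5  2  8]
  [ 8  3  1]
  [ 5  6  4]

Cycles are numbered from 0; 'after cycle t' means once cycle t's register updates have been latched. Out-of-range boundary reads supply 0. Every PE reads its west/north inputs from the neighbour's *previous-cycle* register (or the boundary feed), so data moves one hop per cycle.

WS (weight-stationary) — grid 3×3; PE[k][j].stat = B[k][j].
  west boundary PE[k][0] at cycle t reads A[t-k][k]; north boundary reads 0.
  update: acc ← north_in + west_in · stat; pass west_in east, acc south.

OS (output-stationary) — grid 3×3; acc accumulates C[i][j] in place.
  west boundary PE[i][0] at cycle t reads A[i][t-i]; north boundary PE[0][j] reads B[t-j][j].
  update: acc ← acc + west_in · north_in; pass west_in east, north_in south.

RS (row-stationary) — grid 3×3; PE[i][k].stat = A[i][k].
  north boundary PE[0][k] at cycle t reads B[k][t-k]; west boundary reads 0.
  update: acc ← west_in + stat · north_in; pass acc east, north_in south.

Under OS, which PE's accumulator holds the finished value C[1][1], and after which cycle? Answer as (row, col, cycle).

Under OS, C[1][1] lands at PE[1][1]:
  cycle 0: PE[1][1] → acc 0, east 0, south 0
  cycle 1: PE[1][1] → acc 0, east 0, south 0
  cycle 2: PE[1][1] → acc 8, east 4, south 2
  cycle 3: PE[1][1] → acc 20, east 4, south 3
  cycle 4: PE[1][1] → acc 32, east 2, south 6

(row, col, cycle) = (1, 1, 4)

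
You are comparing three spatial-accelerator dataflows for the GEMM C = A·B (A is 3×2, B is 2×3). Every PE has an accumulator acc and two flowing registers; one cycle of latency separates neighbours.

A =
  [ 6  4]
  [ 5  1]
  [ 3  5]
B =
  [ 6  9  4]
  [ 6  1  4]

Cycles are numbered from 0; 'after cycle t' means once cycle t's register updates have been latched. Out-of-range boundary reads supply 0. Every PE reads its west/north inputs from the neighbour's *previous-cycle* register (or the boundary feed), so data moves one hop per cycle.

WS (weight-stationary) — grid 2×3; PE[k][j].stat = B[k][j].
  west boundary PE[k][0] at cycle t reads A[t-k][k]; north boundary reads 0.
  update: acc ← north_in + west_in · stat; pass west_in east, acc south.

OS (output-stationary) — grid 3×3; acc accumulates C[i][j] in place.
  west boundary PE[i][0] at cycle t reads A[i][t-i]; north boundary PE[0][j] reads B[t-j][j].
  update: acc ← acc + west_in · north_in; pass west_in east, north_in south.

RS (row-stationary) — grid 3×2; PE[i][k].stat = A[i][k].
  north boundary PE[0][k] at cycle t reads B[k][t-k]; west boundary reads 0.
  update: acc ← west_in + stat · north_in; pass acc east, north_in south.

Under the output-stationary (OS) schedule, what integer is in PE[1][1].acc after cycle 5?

PE[1][1].acc = 46

Tracing OS — 3×3 array, target PE[1][1]:
  step 0 · PE0,1: acc=0; fwd→0 fwd↓0
  step 0 · PE1,0: acc=0; fwd→0 fwd↓0
  step 0 · PE1,1: acc=0; fwd→0 fwd↓0
  step 1 · PE0,1: acc=54; fwd→6 fwd↓9
  step 1 · PE1,0: acc=30; fwd→5 fwd↓6
  step 1 · PE1,1: acc=0; fwd→0 fwd↓0
  step 2 · PE0,1: acc=58; fwd→4 fwd↓1
  step 2 · PE1,0: acc=36; fwd→1 fwd↓6
  step 2 · PE1,1: acc=45; fwd→5 fwd↓9
  step 3 · PE0,1: acc=58; fwd→0 fwd↓0
  step 3 · PE1,0: acc=36; fwd→0 fwd↓0
  step 3 · PE1,1: acc=46; fwd→1 fwd↓1
  step 4 · PE0,1: acc=58; fwd→0 fwd↓0
  step 4 · PE1,0: acc=36; fwd→0 fwd↓0
  step 4 · PE1,1: acc=46; fwd→0 fwd↓0
  step 5 · PE0,1: acc=58; fwd→0 fwd↓0
  step 5 · PE1,0: acc=36; fwd→0 fwd↓0
  step 5 · PE1,1: acc=46; fwd→0 fwd↓0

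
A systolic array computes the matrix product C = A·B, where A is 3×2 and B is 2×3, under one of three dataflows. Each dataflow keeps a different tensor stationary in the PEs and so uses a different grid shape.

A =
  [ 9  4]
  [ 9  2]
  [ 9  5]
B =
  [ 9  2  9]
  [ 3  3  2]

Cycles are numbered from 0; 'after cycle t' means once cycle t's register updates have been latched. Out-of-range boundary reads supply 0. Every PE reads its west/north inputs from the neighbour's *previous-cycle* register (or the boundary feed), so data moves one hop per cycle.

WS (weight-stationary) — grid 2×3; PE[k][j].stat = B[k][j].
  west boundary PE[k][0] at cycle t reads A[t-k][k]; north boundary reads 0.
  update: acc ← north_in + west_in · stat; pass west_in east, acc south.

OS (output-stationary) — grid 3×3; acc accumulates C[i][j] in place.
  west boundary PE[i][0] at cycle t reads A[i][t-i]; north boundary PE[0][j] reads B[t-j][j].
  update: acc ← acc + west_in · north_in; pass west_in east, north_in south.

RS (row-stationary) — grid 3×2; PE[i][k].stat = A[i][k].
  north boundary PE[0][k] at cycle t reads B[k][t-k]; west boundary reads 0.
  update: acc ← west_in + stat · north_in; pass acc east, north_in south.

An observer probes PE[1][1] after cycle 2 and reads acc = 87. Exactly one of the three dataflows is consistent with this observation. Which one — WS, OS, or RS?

dataflow = RS

— WS: 2×3; PE[1][1] trace:
  0: (1,1).acc=0  regs=<0,0>
  1: (1,1).acc=0  regs=<0,0>
  2: (1,1).acc=30  regs=<4,30>
— OS: 3×3; PE[1][1] trace:
  0: (1,1).acc=0  regs=<0,0>
  1: (1,1).acc=0  regs=<0,0>
  2: (1,1).acc=18  regs=<9,2>
— RS: 3×2; PE[1][1] trace:
  0: (1,1).acc=0  regs=<0,0>
  1: (1,1).acc=0  regs=<0,0>
  2: (1,1).acc=87  regs=<87,3>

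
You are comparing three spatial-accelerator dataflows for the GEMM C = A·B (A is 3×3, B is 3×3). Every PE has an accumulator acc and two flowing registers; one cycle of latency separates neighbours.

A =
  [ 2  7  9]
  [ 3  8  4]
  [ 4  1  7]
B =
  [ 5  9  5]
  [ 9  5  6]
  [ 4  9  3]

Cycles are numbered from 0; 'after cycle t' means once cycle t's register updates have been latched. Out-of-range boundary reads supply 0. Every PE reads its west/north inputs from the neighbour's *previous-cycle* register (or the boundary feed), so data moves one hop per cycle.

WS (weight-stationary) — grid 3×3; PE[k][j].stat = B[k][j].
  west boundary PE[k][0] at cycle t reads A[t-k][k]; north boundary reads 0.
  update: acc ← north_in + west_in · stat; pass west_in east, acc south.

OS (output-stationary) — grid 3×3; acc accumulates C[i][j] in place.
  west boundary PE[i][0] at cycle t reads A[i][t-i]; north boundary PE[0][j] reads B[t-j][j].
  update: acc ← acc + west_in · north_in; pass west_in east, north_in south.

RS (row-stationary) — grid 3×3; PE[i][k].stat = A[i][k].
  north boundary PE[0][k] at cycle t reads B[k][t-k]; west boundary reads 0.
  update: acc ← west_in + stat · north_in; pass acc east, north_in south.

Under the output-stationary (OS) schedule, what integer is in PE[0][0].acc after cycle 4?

PE[0][0].acc = 109

Tracing OS — 3×3 array, target PE[0][0]:
  [0] (0,0) acc=10 (h:2 v:5)
  [1] (0,0) acc=73 (h:7 v:9)
  [2] (0,0) acc=109 (h:9 v:4)
  [3] (0,0) acc=109 (h:0 v:0)
  [4] (0,0) acc=109 (h:0 v:0)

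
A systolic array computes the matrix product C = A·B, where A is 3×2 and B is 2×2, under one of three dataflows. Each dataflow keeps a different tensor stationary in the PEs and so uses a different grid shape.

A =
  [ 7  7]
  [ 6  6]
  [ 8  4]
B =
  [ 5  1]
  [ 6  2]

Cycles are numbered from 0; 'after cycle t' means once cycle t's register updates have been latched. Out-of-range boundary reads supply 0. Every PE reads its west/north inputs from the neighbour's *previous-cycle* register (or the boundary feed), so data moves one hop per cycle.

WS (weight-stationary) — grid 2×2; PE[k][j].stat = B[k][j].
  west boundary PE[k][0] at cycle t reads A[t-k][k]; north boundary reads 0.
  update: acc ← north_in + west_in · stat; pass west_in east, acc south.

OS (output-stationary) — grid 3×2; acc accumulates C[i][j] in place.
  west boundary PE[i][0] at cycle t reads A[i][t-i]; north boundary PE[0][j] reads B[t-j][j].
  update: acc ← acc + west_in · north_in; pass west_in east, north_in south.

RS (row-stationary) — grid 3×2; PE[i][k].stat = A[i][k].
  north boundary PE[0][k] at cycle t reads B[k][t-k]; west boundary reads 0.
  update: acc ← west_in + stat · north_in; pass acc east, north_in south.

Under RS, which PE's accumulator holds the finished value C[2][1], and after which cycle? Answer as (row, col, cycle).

Under RS, C[2][1] lands at PE[2][1]:
  cycle 0: PE[2][1] → acc 0, east 0, south 0
  cycle 1: PE[2][1] → acc 0, east 0, south 0
  cycle 2: PE[2][1] → acc 0, east 0, south 0
  cycle 3: PE[2][1] → acc 64, east 64, south 6
  cycle 4: PE[2][1] → acc 16, east 16, south 2

(row, col, cycle) = (2, 1, 4)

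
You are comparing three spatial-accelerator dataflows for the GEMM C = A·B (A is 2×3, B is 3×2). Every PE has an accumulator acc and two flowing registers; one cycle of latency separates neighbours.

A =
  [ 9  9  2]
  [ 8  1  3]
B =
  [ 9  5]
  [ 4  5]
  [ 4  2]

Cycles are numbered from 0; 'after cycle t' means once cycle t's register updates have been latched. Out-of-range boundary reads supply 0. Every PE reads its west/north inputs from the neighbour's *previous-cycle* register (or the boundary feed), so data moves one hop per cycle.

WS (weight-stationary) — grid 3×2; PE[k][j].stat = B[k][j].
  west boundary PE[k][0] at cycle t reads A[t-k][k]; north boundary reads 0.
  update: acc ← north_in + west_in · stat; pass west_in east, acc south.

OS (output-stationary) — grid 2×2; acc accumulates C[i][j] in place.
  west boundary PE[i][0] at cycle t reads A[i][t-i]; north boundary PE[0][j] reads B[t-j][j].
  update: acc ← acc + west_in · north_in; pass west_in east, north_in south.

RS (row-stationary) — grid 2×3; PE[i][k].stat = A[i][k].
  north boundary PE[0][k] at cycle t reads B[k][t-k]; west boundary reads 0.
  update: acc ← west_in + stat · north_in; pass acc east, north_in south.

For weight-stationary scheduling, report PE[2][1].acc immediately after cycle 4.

Tracing WS — 3×2 array, target PE[2][1]:
  cycle 0: PE[1][1] → acc 0, east 0, south 0
  cycle 0: PE[2][0] → acc 0, east 0, south 0
  cycle 0: PE[2][1] → acc 0, east 0, south 0
  cycle 1: PE[1][1] → acc 0, east 0, south 0
  cycle 1: PE[2][0] → acc 0, east 0, south 0
  cycle 1: PE[2][1] → acc 0, east 0, south 0
  cycle 2: PE[1][1] → acc 90, east 9, south 90
  cycle 2: PE[2][0] → acc 125, east 2, south 125
  cycle 2: PE[2][1] → acc 0, east 0, south 0
  cycle 3: PE[1][1] → acc 45, east 1, south 45
  cycle 3: PE[2][0] → acc 88, east 3, south 88
  cycle 3: PE[2][1] → acc 94, east 2, south 94
  cycle 4: PE[1][1] → acc 0, east 0, south 0
  cycle 4: PE[2][0] → acc 0, east 0, south 0
  cycle 4: PE[2][1] → acc 51, east 3, south 51

PE[2][1].acc = 51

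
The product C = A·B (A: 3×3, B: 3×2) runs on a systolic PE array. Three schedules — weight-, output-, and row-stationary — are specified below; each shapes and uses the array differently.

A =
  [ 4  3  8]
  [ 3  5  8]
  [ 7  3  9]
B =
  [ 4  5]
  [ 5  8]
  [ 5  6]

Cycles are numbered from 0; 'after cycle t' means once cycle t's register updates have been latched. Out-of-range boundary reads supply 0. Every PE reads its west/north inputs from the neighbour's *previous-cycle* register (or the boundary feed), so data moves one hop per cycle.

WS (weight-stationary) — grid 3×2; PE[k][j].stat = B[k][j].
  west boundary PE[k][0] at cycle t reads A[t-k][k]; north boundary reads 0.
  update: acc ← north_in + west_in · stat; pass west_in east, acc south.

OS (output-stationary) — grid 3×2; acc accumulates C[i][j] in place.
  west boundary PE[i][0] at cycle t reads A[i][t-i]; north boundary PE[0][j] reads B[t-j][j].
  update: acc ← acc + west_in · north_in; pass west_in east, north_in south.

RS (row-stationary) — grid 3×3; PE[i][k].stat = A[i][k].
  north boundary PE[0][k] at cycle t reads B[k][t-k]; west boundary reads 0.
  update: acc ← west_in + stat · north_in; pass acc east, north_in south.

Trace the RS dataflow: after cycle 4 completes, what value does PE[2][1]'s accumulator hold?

RS 3×3: PE[2][1] cycle-by-cycle (with neighbour feeds):
  0: (1,1).acc=0  regs=<0,0>
  0: (2,0).acc=0  regs=<0,0>
  0: (2,1).acc=0  regs=<0,0>
  1: (1,1).acc=0  regs=<0,0>
  1: (2,0).acc=0  regs=<0,0>
  1: (2,1).acc=0  regs=<0,0>
  2: (1,1).acc=37  regs=<37,5>
  2: (2,0).acc=28  regs=<28,4>
  2: (2,1).acc=0  regs=<0,0>
  3: (1,1).acc=55  regs=<55,8>
  3: (2,0).acc=35  regs=<35,5>
  3: (2,1).acc=43  regs=<43,5>
  4: (1,1).acc=0  regs=<0,0>
  4: (2,0).acc=0  regs=<0,0>
  4: (2,1).acc=59  regs=<59,8>

PE[2][1].acc = 59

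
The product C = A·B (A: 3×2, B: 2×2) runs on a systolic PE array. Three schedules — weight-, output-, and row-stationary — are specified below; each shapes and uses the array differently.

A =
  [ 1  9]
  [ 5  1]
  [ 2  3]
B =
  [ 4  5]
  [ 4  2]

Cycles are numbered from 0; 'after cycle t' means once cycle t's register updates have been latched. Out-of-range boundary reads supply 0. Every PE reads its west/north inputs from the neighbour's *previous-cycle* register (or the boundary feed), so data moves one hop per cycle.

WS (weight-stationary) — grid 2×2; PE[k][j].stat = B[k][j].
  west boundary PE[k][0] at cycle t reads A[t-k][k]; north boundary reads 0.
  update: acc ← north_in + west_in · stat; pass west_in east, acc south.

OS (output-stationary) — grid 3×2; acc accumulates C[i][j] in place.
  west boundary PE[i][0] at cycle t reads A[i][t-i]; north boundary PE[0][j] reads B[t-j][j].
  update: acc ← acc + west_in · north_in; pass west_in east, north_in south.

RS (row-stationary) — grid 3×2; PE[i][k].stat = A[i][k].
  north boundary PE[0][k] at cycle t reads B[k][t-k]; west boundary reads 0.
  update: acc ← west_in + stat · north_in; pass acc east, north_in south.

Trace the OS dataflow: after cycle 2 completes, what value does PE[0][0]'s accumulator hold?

OS on a 3×2 grid — tracing PE[0][0] and its feeders:
  step 0 · PE0,0: acc=4; fwd→1 fwd↓4
  step 1 · PE0,0: acc=40; fwd→9 fwd↓4
  step 2 · PE0,0: acc=40; fwd→0 fwd↓0

PE[0][0].acc = 40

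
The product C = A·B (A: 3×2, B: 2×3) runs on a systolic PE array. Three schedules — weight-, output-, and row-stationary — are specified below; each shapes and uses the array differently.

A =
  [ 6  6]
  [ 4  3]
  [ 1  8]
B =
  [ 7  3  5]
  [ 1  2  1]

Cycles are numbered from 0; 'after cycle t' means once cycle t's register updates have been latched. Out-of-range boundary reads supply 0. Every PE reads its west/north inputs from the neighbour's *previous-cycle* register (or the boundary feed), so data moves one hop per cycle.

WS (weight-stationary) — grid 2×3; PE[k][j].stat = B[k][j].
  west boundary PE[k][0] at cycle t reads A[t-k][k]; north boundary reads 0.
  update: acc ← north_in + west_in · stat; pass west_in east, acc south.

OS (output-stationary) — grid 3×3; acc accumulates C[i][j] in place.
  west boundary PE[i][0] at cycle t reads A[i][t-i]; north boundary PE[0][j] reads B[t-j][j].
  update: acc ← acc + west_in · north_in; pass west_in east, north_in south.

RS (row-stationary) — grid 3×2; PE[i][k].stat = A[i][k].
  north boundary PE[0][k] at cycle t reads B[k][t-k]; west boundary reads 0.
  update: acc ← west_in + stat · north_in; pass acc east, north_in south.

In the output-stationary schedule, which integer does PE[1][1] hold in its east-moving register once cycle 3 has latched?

register = 3

OS on a 3×3 grid — tracing PE[1][1] and its feeders:
  step 0 · PE0,1: acc=0; fwd→0 fwd↓0
  step 0 · PE1,0: acc=0; fwd→0 fwd↓0
  step 0 · PE1,1: acc=0; fwd→0 fwd↓0
  step 1 · PE0,1: acc=18; fwd→6 fwd↓3
  step 1 · PE1,0: acc=28; fwd→4 fwd↓7
  step 1 · PE1,1: acc=0; fwd→0 fwd↓0
  step 2 · PE0,1: acc=30; fwd→6 fwd↓2
  step 2 · PE1,0: acc=31; fwd→3 fwd↓1
  step 2 · PE1,1: acc=12; fwd→4 fwd↓3
  step 3 · PE0,1: acc=30; fwd→0 fwd↓0
  step 3 · PE1,0: acc=31; fwd→0 fwd↓0
  step 3 · PE1,1: acc=18; fwd→3 fwd↓2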